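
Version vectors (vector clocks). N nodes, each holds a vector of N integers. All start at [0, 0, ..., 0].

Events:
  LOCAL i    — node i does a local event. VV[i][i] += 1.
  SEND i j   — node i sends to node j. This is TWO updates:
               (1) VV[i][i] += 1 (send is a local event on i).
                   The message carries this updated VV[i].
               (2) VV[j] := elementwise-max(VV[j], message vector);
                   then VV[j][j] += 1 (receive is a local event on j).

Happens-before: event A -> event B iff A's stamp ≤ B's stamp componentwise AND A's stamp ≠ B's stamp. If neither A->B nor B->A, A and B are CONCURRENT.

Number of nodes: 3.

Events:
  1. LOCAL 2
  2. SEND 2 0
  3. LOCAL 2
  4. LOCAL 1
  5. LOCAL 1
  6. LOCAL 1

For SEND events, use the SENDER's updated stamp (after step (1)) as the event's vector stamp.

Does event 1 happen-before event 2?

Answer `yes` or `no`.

Answer: yes

Derivation:
Initial: VV[0]=[0, 0, 0]
Initial: VV[1]=[0, 0, 0]
Initial: VV[2]=[0, 0, 0]
Event 1: LOCAL 2: VV[2][2]++ -> VV[2]=[0, 0, 1]
Event 2: SEND 2->0: VV[2][2]++ -> VV[2]=[0, 0, 2], msg_vec=[0, 0, 2]; VV[0]=max(VV[0],msg_vec) then VV[0][0]++ -> VV[0]=[1, 0, 2]
Event 3: LOCAL 2: VV[2][2]++ -> VV[2]=[0, 0, 3]
Event 4: LOCAL 1: VV[1][1]++ -> VV[1]=[0, 1, 0]
Event 5: LOCAL 1: VV[1][1]++ -> VV[1]=[0, 2, 0]
Event 6: LOCAL 1: VV[1][1]++ -> VV[1]=[0, 3, 0]
Event 1 stamp: [0, 0, 1]
Event 2 stamp: [0, 0, 2]
[0, 0, 1] <= [0, 0, 2]? True. Equal? False. Happens-before: True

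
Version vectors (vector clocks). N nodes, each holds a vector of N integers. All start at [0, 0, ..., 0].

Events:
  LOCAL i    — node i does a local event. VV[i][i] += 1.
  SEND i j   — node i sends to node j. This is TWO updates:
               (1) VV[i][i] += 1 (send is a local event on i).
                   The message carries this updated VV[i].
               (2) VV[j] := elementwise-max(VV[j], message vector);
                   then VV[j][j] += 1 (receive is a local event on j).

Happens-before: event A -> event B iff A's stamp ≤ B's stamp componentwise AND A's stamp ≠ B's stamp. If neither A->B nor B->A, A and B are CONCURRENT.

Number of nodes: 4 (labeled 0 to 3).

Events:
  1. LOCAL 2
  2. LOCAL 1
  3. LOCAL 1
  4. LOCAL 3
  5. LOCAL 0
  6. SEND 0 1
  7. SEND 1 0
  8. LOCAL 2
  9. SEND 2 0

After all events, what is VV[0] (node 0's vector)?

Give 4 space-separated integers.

Initial: VV[0]=[0, 0, 0, 0]
Initial: VV[1]=[0, 0, 0, 0]
Initial: VV[2]=[0, 0, 0, 0]
Initial: VV[3]=[0, 0, 0, 0]
Event 1: LOCAL 2: VV[2][2]++ -> VV[2]=[0, 0, 1, 0]
Event 2: LOCAL 1: VV[1][1]++ -> VV[1]=[0, 1, 0, 0]
Event 3: LOCAL 1: VV[1][1]++ -> VV[1]=[0, 2, 0, 0]
Event 4: LOCAL 3: VV[3][3]++ -> VV[3]=[0, 0, 0, 1]
Event 5: LOCAL 0: VV[0][0]++ -> VV[0]=[1, 0, 0, 0]
Event 6: SEND 0->1: VV[0][0]++ -> VV[0]=[2, 0, 0, 0], msg_vec=[2, 0, 0, 0]; VV[1]=max(VV[1],msg_vec) then VV[1][1]++ -> VV[1]=[2, 3, 0, 0]
Event 7: SEND 1->0: VV[1][1]++ -> VV[1]=[2, 4, 0, 0], msg_vec=[2, 4, 0, 0]; VV[0]=max(VV[0],msg_vec) then VV[0][0]++ -> VV[0]=[3, 4, 0, 0]
Event 8: LOCAL 2: VV[2][2]++ -> VV[2]=[0, 0, 2, 0]
Event 9: SEND 2->0: VV[2][2]++ -> VV[2]=[0, 0, 3, 0], msg_vec=[0, 0, 3, 0]; VV[0]=max(VV[0],msg_vec) then VV[0][0]++ -> VV[0]=[4, 4, 3, 0]
Final vectors: VV[0]=[4, 4, 3, 0]; VV[1]=[2, 4, 0, 0]; VV[2]=[0, 0, 3, 0]; VV[3]=[0, 0, 0, 1]

Answer: 4 4 3 0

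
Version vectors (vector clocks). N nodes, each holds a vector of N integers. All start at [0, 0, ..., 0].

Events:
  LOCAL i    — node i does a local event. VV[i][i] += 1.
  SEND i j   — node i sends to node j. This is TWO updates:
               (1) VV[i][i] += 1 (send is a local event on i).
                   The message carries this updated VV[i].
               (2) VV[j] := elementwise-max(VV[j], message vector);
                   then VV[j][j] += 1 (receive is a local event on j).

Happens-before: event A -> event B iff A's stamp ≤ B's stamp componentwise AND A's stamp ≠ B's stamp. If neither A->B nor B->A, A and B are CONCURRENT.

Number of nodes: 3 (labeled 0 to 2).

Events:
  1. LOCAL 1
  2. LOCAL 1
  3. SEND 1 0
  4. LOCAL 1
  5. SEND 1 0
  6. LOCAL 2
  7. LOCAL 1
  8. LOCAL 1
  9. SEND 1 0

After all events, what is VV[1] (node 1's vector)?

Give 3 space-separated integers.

Answer: 0 8 0

Derivation:
Initial: VV[0]=[0, 0, 0]
Initial: VV[1]=[0, 0, 0]
Initial: VV[2]=[0, 0, 0]
Event 1: LOCAL 1: VV[1][1]++ -> VV[1]=[0, 1, 0]
Event 2: LOCAL 1: VV[1][1]++ -> VV[1]=[0, 2, 0]
Event 3: SEND 1->0: VV[1][1]++ -> VV[1]=[0, 3, 0], msg_vec=[0, 3, 0]; VV[0]=max(VV[0],msg_vec) then VV[0][0]++ -> VV[0]=[1, 3, 0]
Event 4: LOCAL 1: VV[1][1]++ -> VV[1]=[0, 4, 0]
Event 5: SEND 1->0: VV[1][1]++ -> VV[1]=[0, 5, 0], msg_vec=[0, 5, 0]; VV[0]=max(VV[0],msg_vec) then VV[0][0]++ -> VV[0]=[2, 5, 0]
Event 6: LOCAL 2: VV[2][2]++ -> VV[2]=[0, 0, 1]
Event 7: LOCAL 1: VV[1][1]++ -> VV[1]=[0, 6, 0]
Event 8: LOCAL 1: VV[1][1]++ -> VV[1]=[0, 7, 0]
Event 9: SEND 1->0: VV[1][1]++ -> VV[1]=[0, 8, 0], msg_vec=[0, 8, 0]; VV[0]=max(VV[0],msg_vec) then VV[0][0]++ -> VV[0]=[3, 8, 0]
Final vectors: VV[0]=[3, 8, 0]; VV[1]=[0, 8, 0]; VV[2]=[0, 0, 1]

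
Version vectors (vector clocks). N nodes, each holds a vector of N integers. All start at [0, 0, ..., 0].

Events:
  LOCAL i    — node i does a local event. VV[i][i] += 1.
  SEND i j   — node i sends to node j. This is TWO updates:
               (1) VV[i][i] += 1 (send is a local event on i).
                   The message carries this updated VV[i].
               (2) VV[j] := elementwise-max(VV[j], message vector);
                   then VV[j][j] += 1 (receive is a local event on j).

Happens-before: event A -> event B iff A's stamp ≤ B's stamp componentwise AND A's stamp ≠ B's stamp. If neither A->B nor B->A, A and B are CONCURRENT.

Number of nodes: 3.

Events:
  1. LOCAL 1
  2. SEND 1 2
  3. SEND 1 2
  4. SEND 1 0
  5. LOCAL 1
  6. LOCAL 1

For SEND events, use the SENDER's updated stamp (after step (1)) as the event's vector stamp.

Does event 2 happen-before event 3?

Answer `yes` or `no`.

Answer: yes

Derivation:
Initial: VV[0]=[0, 0, 0]
Initial: VV[1]=[0, 0, 0]
Initial: VV[2]=[0, 0, 0]
Event 1: LOCAL 1: VV[1][1]++ -> VV[1]=[0, 1, 0]
Event 2: SEND 1->2: VV[1][1]++ -> VV[1]=[0, 2, 0], msg_vec=[0, 2, 0]; VV[2]=max(VV[2],msg_vec) then VV[2][2]++ -> VV[2]=[0, 2, 1]
Event 3: SEND 1->2: VV[1][1]++ -> VV[1]=[0, 3, 0], msg_vec=[0, 3, 0]; VV[2]=max(VV[2],msg_vec) then VV[2][2]++ -> VV[2]=[0, 3, 2]
Event 4: SEND 1->0: VV[1][1]++ -> VV[1]=[0, 4, 0], msg_vec=[0, 4, 0]; VV[0]=max(VV[0],msg_vec) then VV[0][0]++ -> VV[0]=[1, 4, 0]
Event 5: LOCAL 1: VV[1][1]++ -> VV[1]=[0, 5, 0]
Event 6: LOCAL 1: VV[1][1]++ -> VV[1]=[0, 6, 0]
Event 2 stamp: [0, 2, 0]
Event 3 stamp: [0, 3, 0]
[0, 2, 0] <= [0, 3, 0]? True. Equal? False. Happens-before: True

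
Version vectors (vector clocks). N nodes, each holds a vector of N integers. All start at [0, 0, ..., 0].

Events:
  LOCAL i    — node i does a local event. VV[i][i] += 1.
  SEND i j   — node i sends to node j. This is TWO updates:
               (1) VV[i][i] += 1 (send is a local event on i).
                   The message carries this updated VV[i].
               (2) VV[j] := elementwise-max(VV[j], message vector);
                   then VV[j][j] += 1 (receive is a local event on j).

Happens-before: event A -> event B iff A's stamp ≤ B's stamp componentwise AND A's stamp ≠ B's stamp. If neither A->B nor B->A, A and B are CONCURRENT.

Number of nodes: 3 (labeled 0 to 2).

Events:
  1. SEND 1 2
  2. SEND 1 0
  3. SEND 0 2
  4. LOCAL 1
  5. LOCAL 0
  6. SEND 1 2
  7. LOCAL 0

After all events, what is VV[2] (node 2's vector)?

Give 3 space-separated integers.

Initial: VV[0]=[0, 0, 0]
Initial: VV[1]=[0, 0, 0]
Initial: VV[2]=[0, 0, 0]
Event 1: SEND 1->2: VV[1][1]++ -> VV[1]=[0, 1, 0], msg_vec=[0, 1, 0]; VV[2]=max(VV[2],msg_vec) then VV[2][2]++ -> VV[2]=[0, 1, 1]
Event 2: SEND 1->0: VV[1][1]++ -> VV[1]=[0, 2, 0], msg_vec=[0, 2, 0]; VV[0]=max(VV[0],msg_vec) then VV[0][0]++ -> VV[0]=[1, 2, 0]
Event 3: SEND 0->2: VV[0][0]++ -> VV[0]=[2, 2, 0], msg_vec=[2, 2, 0]; VV[2]=max(VV[2],msg_vec) then VV[2][2]++ -> VV[2]=[2, 2, 2]
Event 4: LOCAL 1: VV[1][1]++ -> VV[1]=[0, 3, 0]
Event 5: LOCAL 0: VV[0][0]++ -> VV[0]=[3, 2, 0]
Event 6: SEND 1->2: VV[1][1]++ -> VV[1]=[0, 4, 0], msg_vec=[0, 4, 0]; VV[2]=max(VV[2],msg_vec) then VV[2][2]++ -> VV[2]=[2, 4, 3]
Event 7: LOCAL 0: VV[0][0]++ -> VV[0]=[4, 2, 0]
Final vectors: VV[0]=[4, 2, 0]; VV[1]=[0, 4, 0]; VV[2]=[2, 4, 3]

Answer: 2 4 3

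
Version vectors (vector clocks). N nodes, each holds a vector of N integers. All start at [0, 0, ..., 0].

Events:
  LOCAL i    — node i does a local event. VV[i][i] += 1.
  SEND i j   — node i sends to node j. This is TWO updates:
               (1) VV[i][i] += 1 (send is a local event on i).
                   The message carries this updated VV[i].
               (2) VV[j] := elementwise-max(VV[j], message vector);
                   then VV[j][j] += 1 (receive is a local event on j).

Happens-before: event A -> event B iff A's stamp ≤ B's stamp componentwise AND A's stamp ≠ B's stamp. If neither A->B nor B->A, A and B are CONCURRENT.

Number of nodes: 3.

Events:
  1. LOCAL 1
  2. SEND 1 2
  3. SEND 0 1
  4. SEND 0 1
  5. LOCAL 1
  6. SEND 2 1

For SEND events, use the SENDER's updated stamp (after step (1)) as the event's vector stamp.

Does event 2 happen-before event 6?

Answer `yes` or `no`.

Initial: VV[0]=[0, 0, 0]
Initial: VV[1]=[0, 0, 0]
Initial: VV[2]=[0, 0, 0]
Event 1: LOCAL 1: VV[1][1]++ -> VV[1]=[0, 1, 0]
Event 2: SEND 1->2: VV[1][1]++ -> VV[1]=[0, 2, 0], msg_vec=[0, 2, 0]; VV[2]=max(VV[2],msg_vec) then VV[2][2]++ -> VV[2]=[0, 2, 1]
Event 3: SEND 0->1: VV[0][0]++ -> VV[0]=[1, 0, 0], msg_vec=[1, 0, 0]; VV[1]=max(VV[1],msg_vec) then VV[1][1]++ -> VV[1]=[1, 3, 0]
Event 4: SEND 0->1: VV[0][0]++ -> VV[0]=[2, 0, 0], msg_vec=[2, 0, 0]; VV[1]=max(VV[1],msg_vec) then VV[1][1]++ -> VV[1]=[2, 4, 0]
Event 5: LOCAL 1: VV[1][1]++ -> VV[1]=[2, 5, 0]
Event 6: SEND 2->1: VV[2][2]++ -> VV[2]=[0, 2, 2], msg_vec=[0, 2, 2]; VV[1]=max(VV[1],msg_vec) then VV[1][1]++ -> VV[1]=[2, 6, 2]
Event 2 stamp: [0, 2, 0]
Event 6 stamp: [0, 2, 2]
[0, 2, 0] <= [0, 2, 2]? True. Equal? False. Happens-before: True

Answer: yes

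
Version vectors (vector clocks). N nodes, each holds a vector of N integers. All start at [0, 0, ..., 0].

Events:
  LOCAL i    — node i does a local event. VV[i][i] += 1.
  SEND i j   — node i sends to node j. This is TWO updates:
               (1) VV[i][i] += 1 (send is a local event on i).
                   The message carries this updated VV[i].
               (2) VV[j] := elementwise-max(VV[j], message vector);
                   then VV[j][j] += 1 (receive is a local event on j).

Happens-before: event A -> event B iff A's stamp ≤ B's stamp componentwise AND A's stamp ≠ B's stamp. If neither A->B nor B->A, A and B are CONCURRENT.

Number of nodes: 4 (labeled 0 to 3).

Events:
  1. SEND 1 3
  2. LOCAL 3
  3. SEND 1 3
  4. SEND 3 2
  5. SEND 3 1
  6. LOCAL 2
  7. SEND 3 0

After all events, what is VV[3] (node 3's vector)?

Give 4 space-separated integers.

Initial: VV[0]=[0, 0, 0, 0]
Initial: VV[1]=[0, 0, 0, 0]
Initial: VV[2]=[0, 0, 0, 0]
Initial: VV[3]=[0, 0, 0, 0]
Event 1: SEND 1->3: VV[1][1]++ -> VV[1]=[0, 1, 0, 0], msg_vec=[0, 1, 0, 0]; VV[3]=max(VV[3],msg_vec) then VV[3][3]++ -> VV[3]=[0, 1, 0, 1]
Event 2: LOCAL 3: VV[3][3]++ -> VV[3]=[0, 1, 0, 2]
Event 3: SEND 1->3: VV[1][1]++ -> VV[1]=[0, 2, 0, 0], msg_vec=[0, 2, 0, 0]; VV[3]=max(VV[3],msg_vec) then VV[3][3]++ -> VV[3]=[0, 2, 0, 3]
Event 4: SEND 3->2: VV[3][3]++ -> VV[3]=[0, 2, 0, 4], msg_vec=[0, 2, 0, 4]; VV[2]=max(VV[2],msg_vec) then VV[2][2]++ -> VV[2]=[0, 2, 1, 4]
Event 5: SEND 3->1: VV[3][3]++ -> VV[3]=[0, 2, 0, 5], msg_vec=[0, 2, 0, 5]; VV[1]=max(VV[1],msg_vec) then VV[1][1]++ -> VV[1]=[0, 3, 0, 5]
Event 6: LOCAL 2: VV[2][2]++ -> VV[2]=[0, 2, 2, 4]
Event 7: SEND 3->0: VV[3][3]++ -> VV[3]=[0, 2, 0, 6], msg_vec=[0, 2, 0, 6]; VV[0]=max(VV[0],msg_vec) then VV[0][0]++ -> VV[0]=[1, 2, 0, 6]
Final vectors: VV[0]=[1, 2, 0, 6]; VV[1]=[0, 3, 0, 5]; VV[2]=[0, 2, 2, 4]; VV[3]=[0, 2, 0, 6]

Answer: 0 2 0 6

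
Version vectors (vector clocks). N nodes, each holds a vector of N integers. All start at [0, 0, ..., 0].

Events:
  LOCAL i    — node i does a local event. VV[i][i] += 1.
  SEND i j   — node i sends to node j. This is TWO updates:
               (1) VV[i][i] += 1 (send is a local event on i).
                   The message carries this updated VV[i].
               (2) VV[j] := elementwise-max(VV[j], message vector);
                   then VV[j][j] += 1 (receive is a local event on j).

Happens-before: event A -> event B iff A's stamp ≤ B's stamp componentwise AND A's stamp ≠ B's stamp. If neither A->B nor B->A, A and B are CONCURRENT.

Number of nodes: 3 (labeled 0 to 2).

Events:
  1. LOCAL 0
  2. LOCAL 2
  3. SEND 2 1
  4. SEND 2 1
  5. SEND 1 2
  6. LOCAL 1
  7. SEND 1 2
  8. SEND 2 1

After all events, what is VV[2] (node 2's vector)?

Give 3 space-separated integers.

Initial: VV[0]=[0, 0, 0]
Initial: VV[1]=[0, 0, 0]
Initial: VV[2]=[0, 0, 0]
Event 1: LOCAL 0: VV[0][0]++ -> VV[0]=[1, 0, 0]
Event 2: LOCAL 2: VV[2][2]++ -> VV[2]=[0, 0, 1]
Event 3: SEND 2->1: VV[2][2]++ -> VV[2]=[0, 0, 2], msg_vec=[0, 0, 2]; VV[1]=max(VV[1],msg_vec) then VV[1][1]++ -> VV[1]=[0, 1, 2]
Event 4: SEND 2->1: VV[2][2]++ -> VV[2]=[0, 0, 3], msg_vec=[0, 0, 3]; VV[1]=max(VV[1],msg_vec) then VV[1][1]++ -> VV[1]=[0, 2, 3]
Event 5: SEND 1->2: VV[1][1]++ -> VV[1]=[0, 3, 3], msg_vec=[0, 3, 3]; VV[2]=max(VV[2],msg_vec) then VV[2][2]++ -> VV[2]=[0, 3, 4]
Event 6: LOCAL 1: VV[1][1]++ -> VV[1]=[0, 4, 3]
Event 7: SEND 1->2: VV[1][1]++ -> VV[1]=[0, 5, 3], msg_vec=[0, 5, 3]; VV[2]=max(VV[2],msg_vec) then VV[2][2]++ -> VV[2]=[0, 5, 5]
Event 8: SEND 2->1: VV[2][2]++ -> VV[2]=[0, 5, 6], msg_vec=[0, 5, 6]; VV[1]=max(VV[1],msg_vec) then VV[1][1]++ -> VV[1]=[0, 6, 6]
Final vectors: VV[0]=[1, 0, 0]; VV[1]=[0, 6, 6]; VV[2]=[0, 5, 6]

Answer: 0 5 6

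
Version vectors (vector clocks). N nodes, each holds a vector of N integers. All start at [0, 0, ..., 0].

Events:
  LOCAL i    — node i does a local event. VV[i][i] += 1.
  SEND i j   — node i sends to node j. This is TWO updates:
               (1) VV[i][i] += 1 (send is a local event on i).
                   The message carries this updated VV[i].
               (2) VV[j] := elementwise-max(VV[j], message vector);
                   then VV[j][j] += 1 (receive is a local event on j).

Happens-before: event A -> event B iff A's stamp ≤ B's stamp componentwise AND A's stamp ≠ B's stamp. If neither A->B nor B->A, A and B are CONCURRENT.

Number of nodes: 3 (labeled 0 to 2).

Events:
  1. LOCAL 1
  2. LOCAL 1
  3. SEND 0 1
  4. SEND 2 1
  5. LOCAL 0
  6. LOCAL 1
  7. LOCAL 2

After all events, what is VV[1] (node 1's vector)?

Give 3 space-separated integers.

Answer: 1 5 1

Derivation:
Initial: VV[0]=[0, 0, 0]
Initial: VV[1]=[0, 0, 0]
Initial: VV[2]=[0, 0, 0]
Event 1: LOCAL 1: VV[1][1]++ -> VV[1]=[0, 1, 0]
Event 2: LOCAL 1: VV[1][1]++ -> VV[1]=[0, 2, 0]
Event 3: SEND 0->1: VV[0][0]++ -> VV[0]=[1, 0, 0], msg_vec=[1, 0, 0]; VV[1]=max(VV[1],msg_vec) then VV[1][1]++ -> VV[1]=[1, 3, 0]
Event 4: SEND 2->1: VV[2][2]++ -> VV[2]=[0, 0, 1], msg_vec=[0, 0, 1]; VV[1]=max(VV[1],msg_vec) then VV[1][1]++ -> VV[1]=[1, 4, 1]
Event 5: LOCAL 0: VV[0][0]++ -> VV[0]=[2, 0, 0]
Event 6: LOCAL 1: VV[1][1]++ -> VV[1]=[1, 5, 1]
Event 7: LOCAL 2: VV[2][2]++ -> VV[2]=[0, 0, 2]
Final vectors: VV[0]=[2, 0, 0]; VV[1]=[1, 5, 1]; VV[2]=[0, 0, 2]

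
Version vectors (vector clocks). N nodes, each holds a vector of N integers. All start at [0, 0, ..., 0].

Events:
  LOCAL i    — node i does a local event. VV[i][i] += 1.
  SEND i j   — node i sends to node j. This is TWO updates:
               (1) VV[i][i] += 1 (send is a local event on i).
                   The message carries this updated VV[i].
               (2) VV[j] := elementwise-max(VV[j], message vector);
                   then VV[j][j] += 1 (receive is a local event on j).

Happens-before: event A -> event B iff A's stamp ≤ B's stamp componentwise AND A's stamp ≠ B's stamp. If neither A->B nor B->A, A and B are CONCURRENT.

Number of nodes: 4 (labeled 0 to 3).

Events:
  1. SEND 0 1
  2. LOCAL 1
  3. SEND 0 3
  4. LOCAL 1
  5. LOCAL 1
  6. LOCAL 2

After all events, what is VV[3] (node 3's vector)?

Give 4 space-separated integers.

Answer: 2 0 0 1

Derivation:
Initial: VV[0]=[0, 0, 0, 0]
Initial: VV[1]=[0, 0, 0, 0]
Initial: VV[2]=[0, 0, 0, 0]
Initial: VV[3]=[0, 0, 0, 0]
Event 1: SEND 0->1: VV[0][0]++ -> VV[0]=[1, 0, 0, 0], msg_vec=[1, 0, 0, 0]; VV[1]=max(VV[1],msg_vec) then VV[1][1]++ -> VV[1]=[1, 1, 0, 0]
Event 2: LOCAL 1: VV[1][1]++ -> VV[1]=[1, 2, 0, 0]
Event 3: SEND 0->3: VV[0][0]++ -> VV[0]=[2, 0, 0, 0], msg_vec=[2, 0, 0, 0]; VV[3]=max(VV[3],msg_vec) then VV[3][3]++ -> VV[3]=[2, 0, 0, 1]
Event 4: LOCAL 1: VV[1][1]++ -> VV[1]=[1, 3, 0, 0]
Event 5: LOCAL 1: VV[1][1]++ -> VV[1]=[1, 4, 0, 0]
Event 6: LOCAL 2: VV[2][2]++ -> VV[2]=[0, 0, 1, 0]
Final vectors: VV[0]=[2, 0, 0, 0]; VV[1]=[1, 4, 0, 0]; VV[2]=[0, 0, 1, 0]; VV[3]=[2, 0, 0, 1]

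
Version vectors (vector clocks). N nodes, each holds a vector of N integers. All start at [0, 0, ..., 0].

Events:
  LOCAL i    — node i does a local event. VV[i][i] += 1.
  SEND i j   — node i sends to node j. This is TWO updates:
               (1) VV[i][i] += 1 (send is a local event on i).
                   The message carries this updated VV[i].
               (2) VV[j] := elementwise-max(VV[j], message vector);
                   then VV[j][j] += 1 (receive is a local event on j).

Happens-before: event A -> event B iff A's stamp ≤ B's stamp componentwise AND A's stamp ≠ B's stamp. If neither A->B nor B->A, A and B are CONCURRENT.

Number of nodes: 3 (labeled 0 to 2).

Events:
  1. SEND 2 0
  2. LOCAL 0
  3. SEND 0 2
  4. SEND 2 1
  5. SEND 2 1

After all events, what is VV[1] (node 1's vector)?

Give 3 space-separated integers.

Answer: 3 2 4

Derivation:
Initial: VV[0]=[0, 0, 0]
Initial: VV[1]=[0, 0, 0]
Initial: VV[2]=[0, 0, 0]
Event 1: SEND 2->0: VV[2][2]++ -> VV[2]=[0, 0, 1], msg_vec=[0, 0, 1]; VV[0]=max(VV[0],msg_vec) then VV[0][0]++ -> VV[0]=[1, 0, 1]
Event 2: LOCAL 0: VV[0][0]++ -> VV[0]=[2, 0, 1]
Event 3: SEND 0->2: VV[0][0]++ -> VV[0]=[3, 0, 1], msg_vec=[3, 0, 1]; VV[2]=max(VV[2],msg_vec) then VV[2][2]++ -> VV[2]=[3, 0, 2]
Event 4: SEND 2->1: VV[2][2]++ -> VV[2]=[3, 0, 3], msg_vec=[3, 0, 3]; VV[1]=max(VV[1],msg_vec) then VV[1][1]++ -> VV[1]=[3, 1, 3]
Event 5: SEND 2->1: VV[2][2]++ -> VV[2]=[3, 0, 4], msg_vec=[3, 0, 4]; VV[1]=max(VV[1],msg_vec) then VV[1][1]++ -> VV[1]=[3, 2, 4]
Final vectors: VV[0]=[3, 0, 1]; VV[1]=[3, 2, 4]; VV[2]=[3, 0, 4]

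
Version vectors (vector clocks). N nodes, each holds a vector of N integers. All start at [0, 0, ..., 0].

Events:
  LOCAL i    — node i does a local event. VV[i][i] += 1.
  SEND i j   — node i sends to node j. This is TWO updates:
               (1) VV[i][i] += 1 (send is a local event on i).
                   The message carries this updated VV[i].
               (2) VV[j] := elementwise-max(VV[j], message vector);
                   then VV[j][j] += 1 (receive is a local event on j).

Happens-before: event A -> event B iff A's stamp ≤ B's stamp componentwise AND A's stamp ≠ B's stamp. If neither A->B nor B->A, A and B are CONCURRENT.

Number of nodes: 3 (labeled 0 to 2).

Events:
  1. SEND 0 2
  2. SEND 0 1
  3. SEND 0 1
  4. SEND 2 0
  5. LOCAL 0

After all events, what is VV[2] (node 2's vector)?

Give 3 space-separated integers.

Initial: VV[0]=[0, 0, 0]
Initial: VV[1]=[0, 0, 0]
Initial: VV[2]=[0, 0, 0]
Event 1: SEND 0->2: VV[0][0]++ -> VV[0]=[1, 0, 0], msg_vec=[1, 0, 0]; VV[2]=max(VV[2],msg_vec) then VV[2][2]++ -> VV[2]=[1, 0, 1]
Event 2: SEND 0->1: VV[0][0]++ -> VV[0]=[2, 0, 0], msg_vec=[2, 0, 0]; VV[1]=max(VV[1],msg_vec) then VV[1][1]++ -> VV[1]=[2, 1, 0]
Event 3: SEND 0->1: VV[0][0]++ -> VV[0]=[3, 0, 0], msg_vec=[3, 0, 0]; VV[1]=max(VV[1],msg_vec) then VV[1][1]++ -> VV[1]=[3, 2, 0]
Event 4: SEND 2->0: VV[2][2]++ -> VV[2]=[1, 0, 2], msg_vec=[1, 0, 2]; VV[0]=max(VV[0],msg_vec) then VV[0][0]++ -> VV[0]=[4, 0, 2]
Event 5: LOCAL 0: VV[0][0]++ -> VV[0]=[5, 0, 2]
Final vectors: VV[0]=[5, 0, 2]; VV[1]=[3, 2, 0]; VV[2]=[1, 0, 2]

Answer: 1 0 2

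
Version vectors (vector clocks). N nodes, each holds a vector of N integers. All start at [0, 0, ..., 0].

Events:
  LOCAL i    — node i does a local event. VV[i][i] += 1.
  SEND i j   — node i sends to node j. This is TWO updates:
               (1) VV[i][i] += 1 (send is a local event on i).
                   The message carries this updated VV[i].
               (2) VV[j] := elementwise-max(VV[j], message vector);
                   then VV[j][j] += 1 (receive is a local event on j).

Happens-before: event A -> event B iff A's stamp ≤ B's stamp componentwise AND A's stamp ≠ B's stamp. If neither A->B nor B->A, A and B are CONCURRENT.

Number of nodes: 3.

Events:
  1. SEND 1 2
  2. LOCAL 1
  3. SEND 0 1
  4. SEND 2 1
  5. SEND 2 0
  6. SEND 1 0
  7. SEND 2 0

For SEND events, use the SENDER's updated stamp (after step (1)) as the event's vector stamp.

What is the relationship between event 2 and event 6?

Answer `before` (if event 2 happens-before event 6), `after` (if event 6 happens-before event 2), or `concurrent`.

Answer: before

Derivation:
Initial: VV[0]=[0, 0, 0]
Initial: VV[1]=[0, 0, 0]
Initial: VV[2]=[0, 0, 0]
Event 1: SEND 1->2: VV[1][1]++ -> VV[1]=[0, 1, 0], msg_vec=[0, 1, 0]; VV[2]=max(VV[2],msg_vec) then VV[2][2]++ -> VV[2]=[0, 1, 1]
Event 2: LOCAL 1: VV[1][1]++ -> VV[1]=[0, 2, 0]
Event 3: SEND 0->1: VV[0][0]++ -> VV[0]=[1, 0, 0], msg_vec=[1, 0, 0]; VV[1]=max(VV[1],msg_vec) then VV[1][1]++ -> VV[1]=[1, 3, 0]
Event 4: SEND 2->1: VV[2][2]++ -> VV[2]=[0, 1, 2], msg_vec=[0, 1, 2]; VV[1]=max(VV[1],msg_vec) then VV[1][1]++ -> VV[1]=[1, 4, 2]
Event 5: SEND 2->0: VV[2][2]++ -> VV[2]=[0, 1, 3], msg_vec=[0, 1, 3]; VV[0]=max(VV[0],msg_vec) then VV[0][0]++ -> VV[0]=[2, 1, 3]
Event 6: SEND 1->0: VV[1][1]++ -> VV[1]=[1, 5, 2], msg_vec=[1, 5, 2]; VV[0]=max(VV[0],msg_vec) then VV[0][0]++ -> VV[0]=[3, 5, 3]
Event 7: SEND 2->0: VV[2][2]++ -> VV[2]=[0, 1, 4], msg_vec=[0, 1, 4]; VV[0]=max(VV[0],msg_vec) then VV[0][0]++ -> VV[0]=[4, 5, 4]
Event 2 stamp: [0, 2, 0]
Event 6 stamp: [1, 5, 2]
[0, 2, 0] <= [1, 5, 2]? True
[1, 5, 2] <= [0, 2, 0]? False
Relation: before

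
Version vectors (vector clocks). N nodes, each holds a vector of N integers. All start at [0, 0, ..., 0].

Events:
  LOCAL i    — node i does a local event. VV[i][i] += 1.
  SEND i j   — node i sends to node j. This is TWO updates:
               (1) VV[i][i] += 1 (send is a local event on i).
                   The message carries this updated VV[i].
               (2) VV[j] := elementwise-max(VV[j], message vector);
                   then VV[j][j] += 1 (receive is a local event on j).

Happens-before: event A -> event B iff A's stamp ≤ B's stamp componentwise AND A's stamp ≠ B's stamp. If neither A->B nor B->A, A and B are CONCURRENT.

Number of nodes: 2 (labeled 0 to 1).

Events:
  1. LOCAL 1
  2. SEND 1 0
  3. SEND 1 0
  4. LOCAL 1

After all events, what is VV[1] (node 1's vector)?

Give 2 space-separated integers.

Initial: VV[0]=[0, 0]
Initial: VV[1]=[0, 0]
Event 1: LOCAL 1: VV[1][1]++ -> VV[1]=[0, 1]
Event 2: SEND 1->0: VV[1][1]++ -> VV[1]=[0, 2], msg_vec=[0, 2]; VV[0]=max(VV[0],msg_vec) then VV[0][0]++ -> VV[0]=[1, 2]
Event 3: SEND 1->0: VV[1][1]++ -> VV[1]=[0, 3], msg_vec=[0, 3]; VV[0]=max(VV[0],msg_vec) then VV[0][0]++ -> VV[0]=[2, 3]
Event 4: LOCAL 1: VV[1][1]++ -> VV[1]=[0, 4]
Final vectors: VV[0]=[2, 3]; VV[1]=[0, 4]

Answer: 0 4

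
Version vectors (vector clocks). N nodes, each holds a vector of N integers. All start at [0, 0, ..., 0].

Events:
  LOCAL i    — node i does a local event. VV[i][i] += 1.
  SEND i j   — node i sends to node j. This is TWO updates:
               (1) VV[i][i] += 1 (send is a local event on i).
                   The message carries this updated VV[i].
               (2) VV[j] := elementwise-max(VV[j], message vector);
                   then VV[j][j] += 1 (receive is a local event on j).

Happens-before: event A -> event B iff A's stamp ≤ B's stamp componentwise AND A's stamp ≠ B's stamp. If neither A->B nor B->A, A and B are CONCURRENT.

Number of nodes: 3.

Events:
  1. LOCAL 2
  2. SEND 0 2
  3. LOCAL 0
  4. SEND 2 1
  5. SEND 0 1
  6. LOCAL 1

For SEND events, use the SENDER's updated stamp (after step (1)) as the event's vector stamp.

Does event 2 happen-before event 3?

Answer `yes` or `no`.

Answer: yes

Derivation:
Initial: VV[0]=[0, 0, 0]
Initial: VV[1]=[0, 0, 0]
Initial: VV[2]=[0, 0, 0]
Event 1: LOCAL 2: VV[2][2]++ -> VV[2]=[0, 0, 1]
Event 2: SEND 0->2: VV[0][0]++ -> VV[0]=[1, 0, 0], msg_vec=[1, 0, 0]; VV[2]=max(VV[2],msg_vec) then VV[2][2]++ -> VV[2]=[1, 0, 2]
Event 3: LOCAL 0: VV[0][0]++ -> VV[0]=[2, 0, 0]
Event 4: SEND 2->1: VV[2][2]++ -> VV[2]=[1, 0, 3], msg_vec=[1, 0, 3]; VV[1]=max(VV[1],msg_vec) then VV[1][1]++ -> VV[1]=[1, 1, 3]
Event 5: SEND 0->1: VV[0][0]++ -> VV[0]=[3, 0, 0], msg_vec=[3, 0, 0]; VV[1]=max(VV[1],msg_vec) then VV[1][1]++ -> VV[1]=[3, 2, 3]
Event 6: LOCAL 1: VV[1][1]++ -> VV[1]=[3, 3, 3]
Event 2 stamp: [1, 0, 0]
Event 3 stamp: [2, 0, 0]
[1, 0, 0] <= [2, 0, 0]? True. Equal? False. Happens-before: True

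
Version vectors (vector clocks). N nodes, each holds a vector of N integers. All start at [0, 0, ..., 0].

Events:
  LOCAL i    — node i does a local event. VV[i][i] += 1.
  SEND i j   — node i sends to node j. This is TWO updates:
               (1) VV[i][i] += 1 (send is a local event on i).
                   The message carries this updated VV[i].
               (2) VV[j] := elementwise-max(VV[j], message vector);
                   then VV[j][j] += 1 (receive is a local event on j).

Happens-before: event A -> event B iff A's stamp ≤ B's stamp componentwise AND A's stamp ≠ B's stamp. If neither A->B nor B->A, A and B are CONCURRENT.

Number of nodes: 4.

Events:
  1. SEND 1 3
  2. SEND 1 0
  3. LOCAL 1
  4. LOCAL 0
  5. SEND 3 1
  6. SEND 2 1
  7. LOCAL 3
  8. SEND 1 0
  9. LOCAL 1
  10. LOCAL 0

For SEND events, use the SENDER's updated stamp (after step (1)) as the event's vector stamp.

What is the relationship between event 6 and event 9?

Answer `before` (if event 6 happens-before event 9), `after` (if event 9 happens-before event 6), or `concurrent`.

Initial: VV[0]=[0, 0, 0, 0]
Initial: VV[1]=[0, 0, 0, 0]
Initial: VV[2]=[0, 0, 0, 0]
Initial: VV[3]=[0, 0, 0, 0]
Event 1: SEND 1->3: VV[1][1]++ -> VV[1]=[0, 1, 0, 0], msg_vec=[0, 1, 0, 0]; VV[3]=max(VV[3],msg_vec) then VV[3][3]++ -> VV[3]=[0, 1, 0, 1]
Event 2: SEND 1->0: VV[1][1]++ -> VV[1]=[0, 2, 0, 0], msg_vec=[0, 2, 0, 0]; VV[0]=max(VV[0],msg_vec) then VV[0][0]++ -> VV[0]=[1, 2, 0, 0]
Event 3: LOCAL 1: VV[1][1]++ -> VV[1]=[0, 3, 0, 0]
Event 4: LOCAL 0: VV[0][0]++ -> VV[0]=[2, 2, 0, 0]
Event 5: SEND 3->1: VV[3][3]++ -> VV[3]=[0, 1, 0, 2], msg_vec=[0, 1, 0, 2]; VV[1]=max(VV[1],msg_vec) then VV[1][1]++ -> VV[1]=[0, 4, 0, 2]
Event 6: SEND 2->1: VV[2][2]++ -> VV[2]=[0, 0, 1, 0], msg_vec=[0, 0, 1, 0]; VV[1]=max(VV[1],msg_vec) then VV[1][1]++ -> VV[1]=[0, 5, 1, 2]
Event 7: LOCAL 3: VV[3][3]++ -> VV[3]=[0, 1, 0, 3]
Event 8: SEND 1->0: VV[1][1]++ -> VV[1]=[0, 6, 1, 2], msg_vec=[0, 6, 1, 2]; VV[0]=max(VV[0],msg_vec) then VV[0][0]++ -> VV[0]=[3, 6, 1, 2]
Event 9: LOCAL 1: VV[1][1]++ -> VV[1]=[0, 7, 1, 2]
Event 10: LOCAL 0: VV[0][0]++ -> VV[0]=[4, 6, 1, 2]
Event 6 stamp: [0, 0, 1, 0]
Event 9 stamp: [0, 7, 1, 2]
[0, 0, 1, 0] <= [0, 7, 1, 2]? True
[0, 7, 1, 2] <= [0, 0, 1, 0]? False
Relation: before

Answer: before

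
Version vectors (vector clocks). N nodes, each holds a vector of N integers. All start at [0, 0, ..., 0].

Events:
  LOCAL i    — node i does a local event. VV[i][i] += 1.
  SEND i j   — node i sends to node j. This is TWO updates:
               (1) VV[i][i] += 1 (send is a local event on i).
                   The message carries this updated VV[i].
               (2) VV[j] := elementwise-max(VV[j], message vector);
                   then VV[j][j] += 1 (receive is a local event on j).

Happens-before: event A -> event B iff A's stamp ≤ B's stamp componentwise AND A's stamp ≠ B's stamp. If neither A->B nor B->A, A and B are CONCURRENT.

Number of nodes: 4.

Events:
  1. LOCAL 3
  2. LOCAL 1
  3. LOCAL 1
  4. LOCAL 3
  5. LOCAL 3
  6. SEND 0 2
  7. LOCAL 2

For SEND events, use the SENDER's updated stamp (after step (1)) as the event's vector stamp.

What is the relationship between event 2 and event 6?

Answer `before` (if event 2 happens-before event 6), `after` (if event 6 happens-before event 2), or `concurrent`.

Answer: concurrent

Derivation:
Initial: VV[0]=[0, 0, 0, 0]
Initial: VV[1]=[0, 0, 0, 0]
Initial: VV[2]=[0, 0, 0, 0]
Initial: VV[3]=[0, 0, 0, 0]
Event 1: LOCAL 3: VV[3][3]++ -> VV[3]=[0, 0, 0, 1]
Event 2: LOCAL 1: VV[1][1]++ -> VV[1]=[0, 1, 0, 0]
Event 3: LOCAL 1: VV[1][1]++ -> VV[1]=[0, 2, 0, 0]
Event 4: LOCAL 3: VV[3][3]++ -> VV[3]=[0, 0, 0, 2]
Event 5: LOCAL 3: VV[3][3]++ -> VV[3]=[0, 0, 0, 3]
Event 6: SEND 0->2: VV[0][0]++ -> VV[0]=[1, 0, 0, 0], msg_vec=[1, 0, 0, 0]; VV[2]=max(VV[2],msg_vec) then VV[2][2]++ -> VV[2]=[1, 0, 1, 0]
Event 7: LOCAL 2: VV[2][2]++ -> VV[2]=[1, 0, 2, 0]
Event 2 stamp: [0, 1, 0, 0]
Event 6 stamp: [1, 0, 0, 0]
[0, 1, 0, 0] <= [1, 0, 0, 0]? False
[1, 0, 0, 0] <= [0, 1, 0, 0]? False
Relation: concurrent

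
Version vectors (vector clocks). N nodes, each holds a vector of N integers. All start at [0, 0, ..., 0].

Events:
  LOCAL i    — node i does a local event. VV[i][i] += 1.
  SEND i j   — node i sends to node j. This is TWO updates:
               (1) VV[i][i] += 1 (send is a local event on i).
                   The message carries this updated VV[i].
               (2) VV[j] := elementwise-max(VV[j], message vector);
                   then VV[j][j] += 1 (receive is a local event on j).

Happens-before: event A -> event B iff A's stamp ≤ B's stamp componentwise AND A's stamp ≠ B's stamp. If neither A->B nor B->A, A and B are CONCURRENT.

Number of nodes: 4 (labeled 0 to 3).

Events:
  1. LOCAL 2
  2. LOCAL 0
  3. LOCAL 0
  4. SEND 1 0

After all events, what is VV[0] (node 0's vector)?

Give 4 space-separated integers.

Initial: VV[0]=[0, 0, 0, 0]
Initial: VV[1]=[0, 0, 0, 0]
Initial: VV[2]=[0, 0, 0, 0]
Initial: VV[3]=[0, 0, 0, 0]
Event 1: LOCAL 2: VV[2][2]++ -> VV[2]=[0, 0, 1, 0]
Event 2: LOCAL 0: VV[0][0]++ -> VV[0]=[1, 0, 0, 0]
Event 3: LOCAL 0: VV[0][0]++ -> VV[0]=[2, 0, 0, 0]
Event 4: SEND 1->0: VV[1][1]++ -> VV[1]=[0, 1, 0, 0], msg_vec=[0, 1, 0, 0]; VV[0]=max(VV[0],msg_vec) then VV[0][0]++ -> VV[0]=[3, 1, 0, 0]
Final vectors: VV[0]=[3, 1, 0, 0]; VV[1]=[0, 1, 0, 0]; VV[2]=[0, 0, 1, 0]; VV[3]=[0, 0, 0, 0]

Answer: 3 1 0 0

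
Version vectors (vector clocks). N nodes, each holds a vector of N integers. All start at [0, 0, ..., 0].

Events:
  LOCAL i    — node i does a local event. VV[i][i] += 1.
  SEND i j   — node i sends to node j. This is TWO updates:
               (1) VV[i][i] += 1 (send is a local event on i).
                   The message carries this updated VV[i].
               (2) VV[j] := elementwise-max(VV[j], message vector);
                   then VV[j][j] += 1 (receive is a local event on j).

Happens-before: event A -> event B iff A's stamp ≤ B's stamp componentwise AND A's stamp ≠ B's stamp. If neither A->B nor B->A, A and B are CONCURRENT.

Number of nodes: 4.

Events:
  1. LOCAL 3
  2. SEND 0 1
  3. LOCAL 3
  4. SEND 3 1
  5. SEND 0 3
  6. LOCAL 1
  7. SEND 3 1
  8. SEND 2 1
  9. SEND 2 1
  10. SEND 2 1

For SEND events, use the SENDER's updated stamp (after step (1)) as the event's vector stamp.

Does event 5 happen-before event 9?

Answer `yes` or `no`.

Answer: no

Derivation:
Initial: VV[0]=[0, 0, 0, 0]
Initial: VV[1]=[0, 0, 0, 0]
Initial: VV[2]=[0, 0, 0, 0]
Initial: VV[3]=[0, 0, 0, 0]
Event 1: LOCAL 3: VV[3][3]++ -> VV[3]=[0, 0, 0, 1]
Event 2: SEND 0->1: VV[0][0]++ -> VV[0]=[1, 0, 0, 0], msg_vec=[1, 0, 0, 0]; VV[1]=max(VV[1],msg_vec) then VV[1][1]++ -> VV[1]=[1, 1, 0, 0]
Event 3: LOCAL 3: VV[3][3]++ -> VV[3]=[0, 0, 0, 2]
Event 4: SEND 3->1: VV[3][3]++ -> VV[3]=[0, 0, 0, 3], msg_vec=[0, 0, 0, 3]; VV[1]=max(VV[1],msg_vec) then VV[1][1]++ -> VV[1]=[1, 2, 0, 3]
Event 5: SEND 0->3: VV[0][0]++ -> VV[0]=[2, 0, 0, 0], msg_vec=[2, 0, 0, 0]; VV[3]=max(VV[3],msg_vec) then VV[3][3]++ -> VV[3]=[2, 0, 0, 4]
Event 6: LOCAL 1: VV[1][1]++ -> VV[1]=[1, 3, 0, 3]
Event 7: SEND 3->1: VV[3][3]++ -> VV[3]=[2, 0, 0, 5], msg_vec=[2, 0, 0, 5]; VV[1]=max(VV[1],msg_vec) then VV[1][1]++ -> VV[1]=[2, 4, 0, 5]
Event 8: SEND 2->1: VV[2][2]++ -> VV[2]=[0, 0, 1, 0], msg_vec=[0, 0, 1, 0]; VV[1]=max(VV[1],msg_vec) then VV[1][1]++ -> VV[1]=[2, 5, 1, 5]
Event 9: SEND 2->1: VV[2][2]++ -> VV[2]=[0, 0, 2, 0], msg_vec=[0, 0, 2, 0]; VV[1]=max(VV[1],msg_vec) then VV[1][1]++ -> VV[1]=[2, 6, 2, 5]
Event 10: SEND 2->1: VV[2][2]++ -> VV[2]=[0, 0, 3, 0], msg_vec=[0, 0, 3, 0]; VV[1]=max(VV[1],msg_vec) then VV[1][1]++ -> VV[1]=[2, 7, 3, 5]
Event 5 stamp: [2, 0, 0, 0]
Event 9 stamp: [0, 0, 2, 0]
[2, 0, 0, 0] <= [0, 0, 2, 0]? False. Equal? False. Happens-before: False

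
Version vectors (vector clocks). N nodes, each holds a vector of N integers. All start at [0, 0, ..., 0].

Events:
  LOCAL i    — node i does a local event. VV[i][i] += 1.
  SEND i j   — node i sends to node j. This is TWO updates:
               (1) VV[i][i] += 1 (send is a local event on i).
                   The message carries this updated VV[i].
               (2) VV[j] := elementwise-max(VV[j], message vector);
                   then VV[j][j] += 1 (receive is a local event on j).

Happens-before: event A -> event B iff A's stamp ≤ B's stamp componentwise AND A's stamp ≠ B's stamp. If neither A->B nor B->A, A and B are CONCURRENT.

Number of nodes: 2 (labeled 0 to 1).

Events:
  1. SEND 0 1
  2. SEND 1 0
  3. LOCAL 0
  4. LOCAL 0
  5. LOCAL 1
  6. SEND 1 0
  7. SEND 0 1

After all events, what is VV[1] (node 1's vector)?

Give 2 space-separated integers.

Answer: 6 5

Derivation:
Initial: VV[0]=[0, 0]
Initial: VV[1]=[0, 0]
Event 1: SEND 0->1: VV[0][0]++ -> VV[0]=[1, 0], msg_vec=[1, 0]; VV[1]=max(VV[1],msg_vec) then VV[1][1]++ -> VV[1]=[1, 1]
Event 2: SEND 1->0: VV[1][1]++ -> VV[1]=[1, 2], msg_vec=[1, 2]; VV[0]=max(VV[0],msg_vec) then VV[0][0]++ -> VV[0]=[2, 2]
Event 3: LOCAL 0: VV[0][0]++ -> VV[0]=[3, 2]
Event 4: LOCAL 0: VV[0][0]++ -> VV[0]=[4, 2]
Event 5: LOCAL 1: VV[1][1]++ -> VV[1]=[1, 3]
Event 6: SEND 1->0: VV[1][1]++ -> VV[1]=[1, 4], msg_vec=[1, 4]; VV[0]=max(VV[0],msg_vec) then VV[0][0]++ -> VV[0]=[5, 4]
Event 7: SEND 0->1: VV[0][0]++ -> VV[0]=[6, 4], msg_vec=[6, 4]; VV[1]=max(VV[1],msg_vec) then VV[1][1]++ -> VV[1]=[6, 5]
Final vectors: VV[0]=[6, 4]; VV[1]=[6, 5]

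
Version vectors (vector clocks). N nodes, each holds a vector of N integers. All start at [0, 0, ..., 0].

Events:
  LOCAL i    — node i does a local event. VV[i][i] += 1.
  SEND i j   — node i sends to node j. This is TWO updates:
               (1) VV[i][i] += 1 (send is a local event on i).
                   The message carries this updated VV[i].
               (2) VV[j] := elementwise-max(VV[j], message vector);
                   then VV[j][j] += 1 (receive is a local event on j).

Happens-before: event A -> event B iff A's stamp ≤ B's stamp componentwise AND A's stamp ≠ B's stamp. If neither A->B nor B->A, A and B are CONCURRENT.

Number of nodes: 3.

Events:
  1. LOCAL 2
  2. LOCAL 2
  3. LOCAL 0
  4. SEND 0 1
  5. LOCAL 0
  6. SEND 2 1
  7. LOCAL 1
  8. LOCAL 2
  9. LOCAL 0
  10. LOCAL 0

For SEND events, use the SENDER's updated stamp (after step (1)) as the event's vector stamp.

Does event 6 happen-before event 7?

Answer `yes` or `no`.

Initial: VV[0]=[0, 0, 0]
Initial: VV[1]=[0, 0, 0]
Initial: VV[2]=[0, 0, 0]
Event 1: LOCAL 2: VV[2][2]++ -> VV[2]=[0, 0, 1]
Event 2: LOCAL 2: VV[2][2]++ -> VV[2]=[0, 0, 2]
Event 3: LOCAL 0: VV[0][0]++ -> VV[0]=[1, 0, 0]
Event 4: SEND 0->1: VV[0][0]++ -> VV[0]=[2, 0, 0], msg_vec=[2, 0, 0]; VV[1]=max(VV[1],msg_vec) then VV[1][1]++ -> VV[1]=[2, 1, 0]
Event 5: LOCAL 0: VV[0][0]++ -> VV[0]=[3, 0, 0]
Event 6: SEND 2->1: VV[2][2]++ -> VV[2]=[0, 0, 3], msg_vec=[0, 0, 3]; VV[1]=max(VV[1],msg_vec) then VV[1][1]++ -> VV[1]=[2, 2, 3]
Event 7: LOCAL 1: VV[1][1]++ -> VV[1]=[2, 3, 3]
Event 8: LOCAL 2: VV[2][2]++ -> VV[2]=[0, 0, 4]
Event 9: LOCAL 0: VV[0][0]++ -> VV[0]=[4, 0, 0]
Event 10: LOCAL 0: VV[0][0]++ -> VV[0]=[5, 0, 0]
Event 6 stamp: [0, 0, 3]
Event 7 stamp: [2, 3, 3]
[0, 0, 3] <= [2, 3, 3]? True. Equal? False. Happens-before: True

Answer: yes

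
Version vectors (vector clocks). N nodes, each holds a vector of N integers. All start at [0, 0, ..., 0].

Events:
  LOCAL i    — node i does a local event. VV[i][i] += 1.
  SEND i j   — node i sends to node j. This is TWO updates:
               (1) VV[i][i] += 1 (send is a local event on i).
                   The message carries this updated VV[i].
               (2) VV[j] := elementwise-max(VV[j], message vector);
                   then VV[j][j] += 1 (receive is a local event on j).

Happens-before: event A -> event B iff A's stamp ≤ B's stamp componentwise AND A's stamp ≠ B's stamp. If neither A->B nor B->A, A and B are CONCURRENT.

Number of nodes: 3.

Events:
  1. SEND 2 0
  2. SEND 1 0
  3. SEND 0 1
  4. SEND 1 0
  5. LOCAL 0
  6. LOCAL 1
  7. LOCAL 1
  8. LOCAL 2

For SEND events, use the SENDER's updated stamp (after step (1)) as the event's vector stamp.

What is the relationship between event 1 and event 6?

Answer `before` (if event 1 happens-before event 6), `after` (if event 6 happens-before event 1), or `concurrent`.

Initial: VV[0]=[0, 0, 0]
Initial: VV[1]=[0, 0, 0]
Initial: VV[2]=[0, 0, 0]
Event 1: SEND 2->0: VV[2][2]++ -> VV[2]=[0, 0, 1], msg_vec=[0, 0, 1]; VV[0]=max(VV[0],msg_vec) then VV[0][0]++ -> VV[0]=[1, 0, 1]
Event 2: SEND 1->0: VV[1][1]++ -> VV[1]=[0, 1, 0], msg_vec=[0, 1, 0]; VV[0]=max(VV[0],msg_vec) then VV[0][0]++ -> VV[0]=[2, 1, 1]
Event 3: SEND 0->1: VV[0][0]++ -> VV[0]=[3, 1, 1], msg_vec=[3, 1, 1]; VV[1]=max(VV[1],msg_vec) then VV[1][1]++ -> VV[1]=[3, 2, 1]
Event 4: SEND 1->0: VV[1][1]++ -> VV[1]=[3, 3, 1], msg_vec=[3, 3, 1]; VV[0]=max(VV[0],msg_vec) then VV[0][0]++ -> VV[0]=[4, 3, 1]
Event 5: LOCAL 0: VV[0][0]++ -> VV[0]=[5, 3, 1]
Event 6: LOCAL 1: VV[1][1]++ -> VV[1]=[3, 4, 1]
Event 7: LOCAL 1: VV[1][1]++ -> VV[1]=[3, 5, 1]
Event 8: LOCAL 2: VV[2][2]++ -> VV[2]=[0, 0, 2]
Event 1 stamp: [0, 0, 1]
Event 6 stamp: [3, 4, 1]
[0, 0, 1] <= [3, 4, 1]? True
[3, 4, 1] <= [0, 0, 1]? False
Relation: before

Answer: before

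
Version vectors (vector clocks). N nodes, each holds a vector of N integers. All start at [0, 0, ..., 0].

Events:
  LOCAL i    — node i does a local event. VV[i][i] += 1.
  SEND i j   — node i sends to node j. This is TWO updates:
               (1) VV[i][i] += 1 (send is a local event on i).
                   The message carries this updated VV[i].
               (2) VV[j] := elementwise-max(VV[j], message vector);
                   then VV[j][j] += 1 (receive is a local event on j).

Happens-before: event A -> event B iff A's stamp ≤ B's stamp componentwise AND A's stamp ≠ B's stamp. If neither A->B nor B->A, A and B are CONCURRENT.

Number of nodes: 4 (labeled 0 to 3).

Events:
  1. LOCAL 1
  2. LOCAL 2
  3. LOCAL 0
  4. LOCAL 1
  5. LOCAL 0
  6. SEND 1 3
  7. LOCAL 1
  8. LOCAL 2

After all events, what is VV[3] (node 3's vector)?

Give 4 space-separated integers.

Answer: 0 3 0 1

Derivation:
Initial: VV[0]=[0, 0, 0, 0]
Initial: VV[1]=[0, 0, 0, 0]
Initial: VV[2]=[0, 0, 0, 0]
Initial: VV[3]=[0, 0, 0, 0]
Event 1: LOCAL 1: VV[1][1]++ -> VV[1]=[0, 1, 0, 0]
Event 2: LOCAL 2: VV[2][2]++ -> VV[2]=[0, 0, 1, 0]
Event 3: LOCAL 0: VV[0][0]++ -> VV[0]=[1, 0, 0, 0]
Event 4: LOCAL 1: VV[1][1]++ -> VV[1]=[0, 2, 0, 0]
Event 5: LOCAL 0: VV[0][0]++ -> VV[0]=[2, 0, 0, 0]
Event 6: SEND 1->3: VV[1][1]++ -> VV[1]=[0, 3, 0, 0], msg_vec=[0, 3, 0, 0]; VV[3]=max(VV[3],msg_vec) then VV[3][3]++ -> VV[3]=[0, 3, 0, 1]
Event 7: LOCAL 1: VV[1][1]++ -> VV[1]=[0, 4, 0, 0]
Event 8: LOCAL 2: VV[2][2]++ -> VV[2]=[0, 0, 2, 0]
Final vectors: VV[0]=[2, 0, 0, 0]; VV[1]=[0, 4, 0, 0]; VV[2]=[0, 0, 2, 0]; VV[3]=[0, 3, 0, 1]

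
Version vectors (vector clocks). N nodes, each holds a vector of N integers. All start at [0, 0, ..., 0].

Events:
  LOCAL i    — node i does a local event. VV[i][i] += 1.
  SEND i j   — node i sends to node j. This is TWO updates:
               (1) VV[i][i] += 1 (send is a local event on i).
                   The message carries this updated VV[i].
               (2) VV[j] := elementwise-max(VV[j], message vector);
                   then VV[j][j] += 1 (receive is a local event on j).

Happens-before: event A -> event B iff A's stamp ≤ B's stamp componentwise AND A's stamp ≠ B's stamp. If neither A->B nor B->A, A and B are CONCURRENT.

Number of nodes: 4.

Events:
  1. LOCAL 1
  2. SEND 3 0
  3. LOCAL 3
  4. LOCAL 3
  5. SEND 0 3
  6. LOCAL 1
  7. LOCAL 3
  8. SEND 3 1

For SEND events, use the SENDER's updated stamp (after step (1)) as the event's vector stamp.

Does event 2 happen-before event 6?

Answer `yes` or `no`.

Initial: VV[0]=[0, 0, 0, 0]
Initial: VV[1]=[0, 0, 0, 0]
Initial: VV[2]=[0, 0, 0, 0]
Initial: VV[3]=[0, 0, 0, 0]
Event 1: LOCAL 1: VV[1][1]++ -> VV[1]=[0, 1, 0, 0]
Event 2: SEND 3->0: VV[3][3]++ -> VV[3]=[0, 0, 0, 1], msg_vec=[0, 0, 0, 1]; VV[0]=max(VV[0],msg_vec) then VV[0][0]++ -> VV[0]=[1, 0, 0, 1]
Event 3: LOCAL 3: VV[3][3]++ -> VV[3]=[0, 0, 0, 2]
Event 4: LOCAL 3: VV[3][3]++ -> VV[3]=[0, 0, 0, 3]
Event 5: SEND 0->3: VV[0][0]++ -> VV[0]=[2, 0, 0, 1], msg_vec=[2, 0, 0, 1]; VV[3]=max(VV[3],msg_vec) then VV[3][3]++ -> VV[3]=[2, 0, 0, 4]
Event 6: LOCAL 1: VV[1][1]++ -> VV[1]=[0, 2, 0, 0]
Event 7: LOCAL 3: VV[3][3]++ -> VV[3]=[2, 0, 0, 5]
Event 8: SEND 3->1: VV[3][3]++ -> VV[3]=[2, 0, 0, 6], msg_vec=[2, 0, 0, 6]; VV[1]=max(VV[1],msg_vec) then VV[1][1]++ -> VV[1]=[2, 3, 0, 6]
Event 2 stamp: [0, 0, 0, 1]
Event 6 stamp: [0, 2, 0, 0]
[0, 0, 0, 1] <= [0, 2, 0, 0]? False. Equal? False. Happens-before: False

Answer: no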